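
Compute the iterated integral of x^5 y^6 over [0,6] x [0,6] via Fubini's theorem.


By Fubini's theorem, the double integral factors as a product of single integrals:
Step 1: integral_0^6 x^5 dx = [x^6/6] from 0 to 6
     = 6^6/6 = 7776
Step 2: integral_0^6 y^6 dy = [y^7/7] from 0 to 6
     = 6^7/7 = 39990.857143
Step 3: Double integral = 7776 * 39990.857143 = 3.109689e+08


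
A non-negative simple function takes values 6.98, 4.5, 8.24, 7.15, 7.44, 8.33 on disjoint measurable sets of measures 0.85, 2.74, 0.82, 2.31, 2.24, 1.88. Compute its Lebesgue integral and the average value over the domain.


Step 1: Integral = sum(value_i * measure_i)
= 6.98*0.85 + 4.5*2.74 + 8.24*0.82 + 7.15*2.31 + 7.44*2.24 + 8.33*1.88
= 5.933 + 12.33 + 6.7568 + 16.5165 + 16.6656 + 15.6604
= 73.8623
Step 2: Total measure of domain = 0.85 + 2.74 + 0.82 + 2.31 + 2.24 + 1.88 = 10.84
Step 3: Average value = 73.8623 / 10.84 = 6.813865


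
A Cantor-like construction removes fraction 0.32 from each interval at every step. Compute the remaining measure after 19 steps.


Step 1: At each step, fraction remaining = 1 - 0.32 = 0.68
Step 2: After 19 steps, measure = (0.68)^19
Result = 6.571573e-04


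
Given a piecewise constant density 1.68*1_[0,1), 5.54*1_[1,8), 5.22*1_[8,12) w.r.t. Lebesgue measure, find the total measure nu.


Integrate each piece of the Radon-Nikodym derivative:
Step 1: integral_0^1 1.68 dx = 1.68*(1-0) = 1.68*1 = 1.68
Step 2: integral_1^8 5.54 dx = 5.54*(8-1) = 5.54*7 = 38.78
Step 3: integral_8^12 5.22 dx = 5.22*(12-8) = 5.22*4 = 20.88
Total: 1.68 + 38.78 + 20.88 = 61.34


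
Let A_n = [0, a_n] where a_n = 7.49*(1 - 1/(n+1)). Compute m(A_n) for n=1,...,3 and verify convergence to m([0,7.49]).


By continuity of measure from below: if A_n increases to A, then m(A_n) -> m(A).
Here A = [0, 7.49], so m(A) = 7.49
Step 1: a_1 = 7.49*(1 - 1/2) = 3.745, m(A_1) = 3.745
Step 2: a_2 = 7.49*(1 - 1/3) = 4.9933, m(A_2) = 4.9933
Step 3: a_3 = 7.49*(1 - 1/4) = 5.6175, m(A_3) = 5.6175
Limit: m(A_n) -> m([0,7.49]) = 7.49


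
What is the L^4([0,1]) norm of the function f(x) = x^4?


Step 1: ||f||_4 = (integral_0^1 |x^4|^4 dx)^(1/4)
     = (integral_0^1 x^16 dx)^(1/4)
Step 2: integral_0^1 x^16 dx = [x^17/(17)] from 0 to 1 = 1^17/17
     = 1/17 = 0.058824
Step 3: ||f||_4 = (0.058824)^(1/4) = 0.492479


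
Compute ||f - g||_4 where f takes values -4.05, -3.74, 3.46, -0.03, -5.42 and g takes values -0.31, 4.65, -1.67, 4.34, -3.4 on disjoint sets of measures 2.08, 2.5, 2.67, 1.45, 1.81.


Step 1: Compute differences f_i - g_i:
  -4.05 - -0.31 = -3.74
  -3.74 - 4.65 = -8.39
  3.46 - -1.67 = 5.13
  -0.03 - 4.34 = -4.37
  -5.42 - -3.4 = -2.02
Step 2: Compute |diff|^4 * measure for each set:
  |-3.74|^4 * 2.08 = 195.652954 * 2.08 = 406.958144
  |-8.39|^4 * 2.5 = 4955.047742 * 2.5 = 12387.619356
  |5.13|^4 * 2.67 = 692.579226 * 2.67 = 1849.186532
  |-4.37|^4 * 1.45 = 364.69159 * 1.45 = 528.802805
  |-2.02|^4 * 1.81 = 16.649664 * 1.81 = 30.135892
Step 3: Sum = 15202.702729
Step 4: ||f-g||_4 = (15202.702729)^(1/4) = 11.104019


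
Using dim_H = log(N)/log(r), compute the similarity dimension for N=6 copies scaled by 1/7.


For a self-similar set with N copies scaled by 1/r:
dim_H = log(N)/log(r) = log(6)/log(7)
= 1.791759/1.94591
= 0.920782


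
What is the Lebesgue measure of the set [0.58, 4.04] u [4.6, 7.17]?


For pairwise disjoint intervals, m(union) = sum of lengths.
= (4.04 - 0.58) + (7.17 - 4.6)
= 3.46 + 2.57
= 6.03


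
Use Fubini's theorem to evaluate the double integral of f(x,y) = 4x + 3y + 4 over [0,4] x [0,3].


By Fubini, integrate in x first, then y.
Step 1: Fix y, integrate over x in [0,4]:
  integral(4x + 3y + 4, x=0..4)
  = 4*(4^2 - 0^2)/2 + (3y + 4)*(4 - 0)
  = 32 + (3y + 4)*4
  = 32 + 12y + 16
  = 48 + 12y
Step 2: Integrate over y in [0,3]:
  integral(48 + 12y, y=0..3)
  = 48*3 + 12*(3^2 - 0^2)/2
  = 144 + 54
  = 198


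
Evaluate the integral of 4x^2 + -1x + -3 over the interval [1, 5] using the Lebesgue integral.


The Lebesgue integral of a Riemann-integrable function agrees with the Riemann integral.
Antiderivative F(x) = (4/3)x^3 + (-1/2)x^2 + -3x
F(5) = (4/3)*5^3 + (-1/2)*5^2 + -3*5
     = (4/3)*125 + (-1/2)*25 + -3*5
     = 166.666667 + -12.5 + -15
     = 139.166667
F(1) = -2.166667
Integral = F(5) - F(1) = 139.166667 - -2.166667 = 141.333333


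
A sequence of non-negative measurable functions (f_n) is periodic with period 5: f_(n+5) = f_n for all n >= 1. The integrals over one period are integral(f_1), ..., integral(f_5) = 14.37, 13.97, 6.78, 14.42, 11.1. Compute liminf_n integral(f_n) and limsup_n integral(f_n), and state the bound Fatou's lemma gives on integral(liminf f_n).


The sequence (integral(f_n)) is periodic with period 5, repeating the values 14.37, 13.97, 6.78, 14.42, 11.1 indefinitely.
Step 1: For a periodic sequence, every tail (a_m, a_(m+1), ...) contains all 5 period values infinitely often.
Step 2: Hence inf of every tail = min of the period values = min(14.37, 13.97, 6.78, 14.42, 11.1) = 6.78.
        liminf_n integral(f_n) = sup over m of (inf of tail from m) = 6.78.
Step 3: Similarly sup of every tail = max of the period values = 14.42.
        limsup_n integral(f_n) = 14.42.
Step 4: Fatou's lemma: integral(liminf_n f_n) <= liminf_n integral(f_n) = 6.78.
        So the integral of the pointwise liminf is at most 6.78.


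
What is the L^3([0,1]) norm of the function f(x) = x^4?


Step 1: ||f||_3 = (integral_0^1 |x^4|^3 dx)^(1/3)
     = (integral_0^1 x^12 dx)^(1/3)
Step 2: integral_0^1 x^12 dx = [x^13/(13)] from 0 to 1 = 1^13/13
     = 1/13 = 0.076923
Step 3: ||f||_3 = (0.076923)^(1/3) = 0.42529


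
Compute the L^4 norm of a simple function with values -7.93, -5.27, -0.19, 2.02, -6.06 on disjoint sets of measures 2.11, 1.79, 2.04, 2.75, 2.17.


Step 1: Compute |f_i|^4 for each value:
  |-7.93|^4 = 3954.510648
  |-5.27|^4 = 771.333974
  |-0.19|^4 = 0.001303
  |2.02|^4 = 16.649664
  |-6.06|^4 = 1348.622797
Step 2: Multiply by measures and sum:
  3954.510648 * 2.11 = 8344.017467
  771.333974 * 1.79 = 1380.687814
  0.001303 * 2.04 = 0.002659
  16.649664 * 2.75 = 45.786576
  1348.622797 * 2.17 = 2926.511469
Sum = 8344.017467 + 1380.687814 + 0.002659 + 45.786576 + 2926.511469 = 12697.005986
Step 3: Take the p-th root:
||f||_4 = (12697.005986)^(1/4) = 10.61513


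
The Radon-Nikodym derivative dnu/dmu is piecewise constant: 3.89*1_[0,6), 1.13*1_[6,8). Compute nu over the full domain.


Integrate each piece of the Radon-Nikodym derivative:
Step 1: integral_0^6 3.89 dx = 3.89*(6-0) = 3.89*6 = 23.34
Step 2: integral_6^8 1.13 dx = 1.13*(8-6) = 1.13*2 = 2.26
Total: 23.34 + 2.26 = 25.6


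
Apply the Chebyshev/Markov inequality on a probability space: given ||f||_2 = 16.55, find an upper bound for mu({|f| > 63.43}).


Chebyshev/Markov inequality: mu(|f| > eps) <= (||f||_p / eps)^p
Step 1: ||f||_2 / eps = 16.55 / 63.43 = 0.260918
Step 2: Raise to power p = 2:
  (0.260918)^2 = 0.068078
Step 3: Therefore mu(|f| > 63.43) <= 0.068078


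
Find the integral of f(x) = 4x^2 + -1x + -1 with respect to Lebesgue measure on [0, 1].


The Lebesgue integral of a Riemann-integrable function agrees with the Riemann integral.
Antiderivative F(x) = (4/3)x^3 + (-1/2)x^2 + -1x
F(1) = (4/3)*1^3 + (-1/2)*1^2 + -1*1
     = (4/3)*1 + (-1/2)*1 + -1*1
     = 1.333333 + -0.5 + -1
     = -0.166667
F(0) = 0.0
Integral = F(1) - F(0) = -0.166667 - 0.0 = -0.166667


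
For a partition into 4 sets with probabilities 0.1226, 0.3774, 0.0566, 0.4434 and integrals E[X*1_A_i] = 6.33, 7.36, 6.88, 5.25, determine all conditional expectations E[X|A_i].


For each cell A_i: E[X|A_i] = E[X*1_A_i] / P(A_i)
Step 1: E[X|A_1] = 6.33 / 0.1226 = 51.631321
Step 2: E[X|A_2] = 7.36 / 0.3774 = 19.501855
Step 3: E[X|A_3] = 6.88 / 0.0566 = 121.55477
Step 4: E[X|A_4] = 5.25 / 0.4434 = 11.840325
Verification: E[X] = sum E[X*1_A_i] = 6.33 + 7.36 + 6.88 + 5.25 = 25.82


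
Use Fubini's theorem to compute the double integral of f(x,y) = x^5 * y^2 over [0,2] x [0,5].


By Fubini's theorem, the double integral factors as a product of single integrals:
Step 1: integral_0^2 x^5 dx = [x^6/6] from 0 to 2
     = 2^6/6 = 10.666667
Step 2: integral_0^5 y^2 dy = [y^3/3] from 0 to 5
     = 5^3/3 = 41.666667
Step 3: Double integral = 10.666667 * 41.666667 = 444.444444


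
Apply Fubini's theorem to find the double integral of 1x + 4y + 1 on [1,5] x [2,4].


By Fubini, integrate in x first, then y.
Step 1: Fix y, integrate over x in [1,5]:
  integral(1x + 4y + 1, x=1..5)
  = 1*(5^2 - 1^2)/2 + (4y + 1)*(5 - 1)
  = 12 + (4y + 1)*4
  = 12 + 16y + 4
  = 16 + 16y
Step 2: Integrate over y in [2,4]:
  integral(16 + 16y, y=2..4)
  = 16*2 + 16*(4^2 - 2^2)/2
  = 32 + 96
  = 128


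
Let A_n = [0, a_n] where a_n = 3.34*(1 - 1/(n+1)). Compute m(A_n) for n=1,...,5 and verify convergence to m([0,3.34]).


By continuity of measure from below: if A_n increases to A, then m(A_n) -> m(A).
Here A = [0, 3.34], so m(A) = 3.34
Step 1: a_1 = 3.34*(1 - 1/2) = 1.67, m(A_1) = 1.67
Step 2: a_2 = 3.34*(1 - 1/3) = 2.2267, m(A_2) = 2.2267
Step 3: a_3 = 3.34*(1 - 1/4) = 2.505, m(A_3) = 2.505
Step 4: a_4 = 3.34*(1 - 1/5) = 2.672, m(A_4) = 2.672
Step 5: a_5 = 3.34*(1 - 1/6) = 2.7833, m(A_5) = 2.7833
Limit: m(A_n) -> m([0,3.34]) = 3.34


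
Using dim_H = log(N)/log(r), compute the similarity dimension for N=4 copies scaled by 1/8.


For a self-similar set with N copies scaled by 1/r:
dim_H = log(N)/log(r) = log(4)/log(8)
= 1.386294/2.079442
= 0.666667


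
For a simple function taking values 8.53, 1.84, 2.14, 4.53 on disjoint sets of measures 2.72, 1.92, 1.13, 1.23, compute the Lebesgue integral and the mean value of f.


Step 1: Integral = sum(value_i * measure_i)
= 8.53*2.72 + 1.84*1.92 + 2.14*1.13 + 4.53*1.23
= 23.2016 + 3.5328 + 2.4182 + 5.5719
= 34.7245
Step 2: Total measure of domain = 2.72 + 1.92 + 1.13 + 1.23 = 7
Step 3: Average value = 34.7245 / 7 = 4.960643


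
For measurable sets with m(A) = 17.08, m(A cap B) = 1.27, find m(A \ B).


m(A \ B) = m(A) - m(A n B)
= 17.08 - 1.27
= 15.81


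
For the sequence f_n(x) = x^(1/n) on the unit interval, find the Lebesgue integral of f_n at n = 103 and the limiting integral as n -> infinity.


At n = 103: f_103(x) = x^(1/103).
Step 1: integral(x^(1/103), 0, 1) = [x^(1/103+1) / (1/103+1)] from 0 to 1
     = 1 / (1/103 + 1) = 1 / ((103+1)/103) = 103/(103+1)
     = 103/104 = 0.990385
Step 2: As n -> infinity, f_n(x) = x^(1/n) -> 1 for x in (0,1], and f_n is increasing in n.
By MCT, lim_n integral(f_n) = integral(lim_n f_n) = integral(1, 0, 1) = 1.
Step 3: Verify convergence: 103/104 = 0.990385 -> 1


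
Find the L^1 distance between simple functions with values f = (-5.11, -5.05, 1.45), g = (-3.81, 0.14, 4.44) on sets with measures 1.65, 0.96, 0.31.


Step 1: Compute differences f_i - g_i:
  -5.11 - -3.81 = -1.3
  -5.05 - 0.14 = -5.19
  1.45 - 4.44 = -2.99
Step 2: Compute |diff|^1 * measure for each set:
  |-1.3|^1 * 1.65 = 1.3 * 1.65 = 2.145
  |-5.19|^1 * 0.96 = 5.19 * 0.96 = 4.9824
  |-2.99|^1 * 0.31 = 2.99 * 0.31 = 0.9269
Step 3: Sum = 8.0543
Step 4: ||f-g||_1 = (8.0543)^(1/1) = 8.0543


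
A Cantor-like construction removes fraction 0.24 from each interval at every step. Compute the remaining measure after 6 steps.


Step 1: At each step, fraction remaining = 1 - 0.24 = 0.76
Step 2: After 6 steps, measure = (0.76)^6
Step 3: Computing the power step by step:
  After step 1: 0.76
  After step 2: 0.5776
  After step 3: 0.438976
  After step 4: 0.333622
  After step 5: 0.253553
  ...
Result = 0.1927


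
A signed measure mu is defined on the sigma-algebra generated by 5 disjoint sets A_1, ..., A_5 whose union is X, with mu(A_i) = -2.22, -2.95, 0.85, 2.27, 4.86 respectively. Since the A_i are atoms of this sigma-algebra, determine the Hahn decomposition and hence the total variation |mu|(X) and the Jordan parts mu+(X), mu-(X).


Step 1: Every measurable set is a union of atoms (the cells / points), so a Hahn decomposition is
  obtained by grouping atoms by sign: P = union of atoms with mu > 0, N = union of the remaining atoms.
  Atoms in P (indices): 3, 4, 5;  atoms in N (indices): 1, 2
  Positive values: 0.85, 2.27, 4.86
  Negative values: -2.22, -2.95
Step 2: mu+(X) = mu(P) = sum of positive atom values = 7.98
Step 3: mu-(X) = -mu(N) = sum of |negative atom values| = 5.17
Step 4: |mu|(X) = mu+(X) + mu-(X) = 7.98 + 5.17 = 13.15


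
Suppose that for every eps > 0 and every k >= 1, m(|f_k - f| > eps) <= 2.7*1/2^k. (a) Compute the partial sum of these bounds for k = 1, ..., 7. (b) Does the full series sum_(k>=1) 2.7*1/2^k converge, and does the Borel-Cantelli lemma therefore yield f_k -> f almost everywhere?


Step 1: List the terms 2.7*1/2^k for k = 1 to 7:
  k=1: 1.35
  k=2: 0.675
  k=3: 0.3375
  k=4: 0.16875
  k=5: 0.084375
  k=6: 0.042188
  k=7: 0.021094
Step 2: Partial sum = 1.35 + 0.675 + 0.3375 + 0.16875 + 0.084375 + 0.042188 + 0.021094
     = 2.678906
Step 3: The full series sum_(k>=1) 2.7*1/2^k converges (geometric series with ratio 1/2 < 1; a constant multiple of a convergent series converges).
Step 4: Fix eps > 0. Since sum_k m(|f_k - f| > eps) < infinity, the Borel-Cantelli lemma gives
        m(limsup_k {|f_k - f| > eps}) = 0, i.e. for a.e. x, |f_k(x) - f(x)| <= eps for all large k.
        Applying this with eps = 1/j for j = 1, 2, ... and intersecting the countably many full-measure sets,
        for a.e. x we get limsup_k |f_k(x) - f(x)| <= 1/j for every j, hence f_k -> f almost everywhere.
Conclusion: series converges; Borel-Cantelli yields f_k -> f a.e.


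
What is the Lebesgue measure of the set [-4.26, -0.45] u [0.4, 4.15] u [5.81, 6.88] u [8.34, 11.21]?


For pairwise disjoint intervals, m(union) = sum of lengths.
= (-0.45 - -4.26) + (4.15 - 0.4) + (6.88 - 5.81) + (11.21 - 8.34)
= 3.81 + 3.75 + 1.07 + 2.87
= 11.5


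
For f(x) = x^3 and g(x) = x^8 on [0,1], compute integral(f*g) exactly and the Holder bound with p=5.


Step 1: Exact integral of f*g = integral(x^11, 0, 1) = 1/12
     = 0.083333
Step 2: Holder bound with p=5, q=1.25:
  ||f||_p = (integral x^15 dx)^(1/5) = (1/16)^(1/5) = 0.574349
  ||g||_q = (integral x^10 dx)^(1/1.25) = (1/11)^(1/1.25) = 0.146854
Step 3: Holder bound = ||f||_p * ||g||_q = 0.574349 * 0.146854 = 0.084345
Verification: 0.083333 <= 0.084345 (Holder holds)


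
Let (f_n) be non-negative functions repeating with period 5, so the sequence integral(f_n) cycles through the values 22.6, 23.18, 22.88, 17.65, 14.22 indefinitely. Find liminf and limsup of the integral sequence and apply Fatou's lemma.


The sequence (integral(f_n)) is periodic with period 5, repeating the values 22.6, 23.18, 22.88, 17.65, 14.22 indefinitely.
Step 1: For a periodic sequence, every tail (a_m, a_(m+1), ...) contains all 5 period values infinitely often.
Step 2: Hence inf of every tail = min of the period values = min(22.6, 23.18, 22.88, 17.65, 14.22) = 14.22.
        liminf_n integral(f_n) = sup over m of (inf of tail from m) = 14.22.
Step 3: Similarly sup of every tail = max of the period values = 23.18.
        limsup_n integral(f_n) = 23.18.
Step 4: Fatou's lemma: integral(liminf_n f_n) <= liminf_n integral(f_n) = 14.22.
        So the integral of the pointwise liminf is at most 14.22.


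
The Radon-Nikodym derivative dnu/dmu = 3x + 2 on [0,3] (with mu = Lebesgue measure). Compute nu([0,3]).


nu(A) = integral_A (dnu/dmu) dmu = integral_0^3 (3x + 2) dx
Step 1: Antiderivative F(x) = (3/2)x^2 + 2x
Step 2: F(3) = (3/2)*3^2 + 2*3 = 13.5 + 6 = 19.5
Step 3: F(0) = (3/2)*0^2 + 2*0 = 0.0 + 0 = 0.0
Step 4: nu([0,3]) = F(3) - F(0) = 19.5 - 0.0 = 19.5


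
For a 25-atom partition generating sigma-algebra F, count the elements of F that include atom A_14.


Each element of F is a union of some subset S of the 25 atoms.
The element contains A_14 iff A_14 is in S.
So we count subsets S of {A_1,...,A_25} with A_14 in S: choose freely among the other 24 atoms.
Count = 2^(25-1) = 2^24 = 16777216.


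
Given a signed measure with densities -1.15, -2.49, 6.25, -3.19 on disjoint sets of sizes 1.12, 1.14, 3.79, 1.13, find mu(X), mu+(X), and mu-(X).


Step 1: Compute signed measure on each set:
  Set 1: -1.15 * 1.12 = -1.288
  Set 2: -2.49 * 1.14 = -2.8386
  Set 3: 6.25 * 3.79 = 23.6875
  Set 4: -3.19 * 1.13 = -3.6047
Step 2: Total signed measure = (-1.288) + (-2.8386) + (23.6875) + (-3.6047)
     = 15.9562
Step 3: Positive part mu+(X) = sum of positive contributions = 23.6875
Step 4: Negative part mu-(X) = |sum of negative contributions| = 7.7313


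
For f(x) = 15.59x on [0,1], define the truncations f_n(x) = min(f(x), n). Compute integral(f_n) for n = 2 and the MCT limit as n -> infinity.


f(x) = 15.59x on [0,1]; f_n(x) = min(15.59x, n). At n = 2:
Step 1: f(x) reaches 2 at x = 2/15.59 = 0.128287
Step 2: integral(f_2) = integral(15.59x, 0, 0.128287) + integral(2, 0.128287, 1)
       = 15.59*0.128287^2/2 + 2*(1 - 0.128287)
       = 0.128287 + 1.743425
       = 1.871713
Step 3: As n -> infinity, f_n increases to f, so by MCT integral(f_n) -> integral(f) = 15.59/2 = 7.795.
Convergence: integral(f_2) = 1.871713 -> 7.795 as n -> infinity


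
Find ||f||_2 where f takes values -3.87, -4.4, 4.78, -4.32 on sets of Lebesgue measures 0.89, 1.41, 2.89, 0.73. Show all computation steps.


Step 1: Compute |f_i|^2 for each value:
  |-3.87|^2 = 14.9769
  |-4.4|^2 = 19.36
  |4.78|^2 = 22.8484
  |-4.32|^2 = 18.6624
Step 2: Multiply by measures and sum:
  14.9769 * 0.89 = 13.329441
  19.36 * 1.41 = 27.2976
  22.8484 * 2.89 = 66.031876
  18.6624 * 0.73 = 13.623552
Sum = 13.329441 + 27.2976 + 66.031876 + 13.623552 = 120.282469
Step 3: Take the p-th root:
||f||_2 = (120.282469)^(1/2) = 10.967336


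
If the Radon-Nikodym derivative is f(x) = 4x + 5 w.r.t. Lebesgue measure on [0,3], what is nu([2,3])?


nu(A) = integral_A (dnu/dmu) dmu = integral_2^3 (4x + 5) dx
Step 1: Antiderivative F(x) = (4/2)x^2 + 5x
Step 2: F(3) = (4/2)*3^2 + 5*3 = 18 + 15 = 33
Step 3: F(2) = (4/2)*2^2 + 5*2 = 8 + 10 = 18
Step 4: nu([2,3]) = F(3) - F(2) = 33 - 18 = 15


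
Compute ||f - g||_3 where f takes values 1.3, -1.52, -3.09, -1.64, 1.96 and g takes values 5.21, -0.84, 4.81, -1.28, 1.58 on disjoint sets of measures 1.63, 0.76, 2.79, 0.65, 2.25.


Step 1: Compute differences f_i - g_i:
  1.3 - 5.21 = -3.91
  -1.52 - -0.84 = -0.68
  -3.09 - 4.81 = -7.9
  -1.64 - -1.28 = -0.36
  1.96 - 1.58 = 0.38
Step 2: Compute |diff|^3 * measure for each set:
  |-3.91|^3 * 1.63 = 59.776471 * 1.63 = 97.435648
  |-0.68|^3 * 0.76 = 0.314432 * 0.76 = 0.238968
  |-7.9|^3 * 2.79 = 493.039 * 2.79 = 1375.57881
  |-0.36|^3 * 0.65 = 0.046656 * 0.65 = 0.030326
  |0.38|^3 * 2.25 = 0.054872 * 2.25 = 0.123462
Step 3: Sum = 1473.407214
Step 4: ||f-g||_3 = (1473.407214)^(1/3) = 11.379092


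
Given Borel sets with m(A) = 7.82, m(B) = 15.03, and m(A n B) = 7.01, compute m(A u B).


By inclusion-exclusion: m(A u B) = m(A) + m(B) - m(A n B)
= 7.82 + 15.03 - 7.01
= 15.84


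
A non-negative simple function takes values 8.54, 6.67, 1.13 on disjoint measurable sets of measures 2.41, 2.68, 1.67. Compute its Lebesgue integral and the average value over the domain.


Step 1: Integral = sum(value_i * measure_i)
= 8.54*2.41 + 6.67*2.68 + 1.13*1.67
= 20.5814 + 17.8756 + 1.8871
= 40.3441
Step 2: Total measure of domain = 2.41 + 2.68 + 1.67 = 6.76
Step 3: Average value = 40.3441 / 6.76 = 5.968062


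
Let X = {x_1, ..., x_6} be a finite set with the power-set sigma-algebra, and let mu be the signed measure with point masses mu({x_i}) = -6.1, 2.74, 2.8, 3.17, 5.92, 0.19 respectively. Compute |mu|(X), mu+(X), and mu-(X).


Step 1: Every measurable set is a union of atoms (the cells / points), so a Hahn decomposition is
  obtained by grouping atoms by sign: P = union of atoms with mu > 0, N = union of the remaining atoms.
  Atoms in P (indices): 2, 3, 4, 5, 6;  atoms in N (indices): 1
  Positive values: 2.74, 2.8, 3.17, 5.92, 0.19
  Negative values: -6.1
Step 2: mu+(X) = mu(P) = sum of positive atom values = 14.82
Step 3: mu-(X) = -mu(N) = sum of |negative atom values| = 6.1
Step 4: |mu|(X) = mu+(X) + mu-(X) = 14.82 + 6.1 = 20.92


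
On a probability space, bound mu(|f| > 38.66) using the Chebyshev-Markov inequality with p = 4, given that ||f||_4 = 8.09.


Chebyshev/Markov inequality: mu(|f| > eps) <= (||f||_p / eps)^p
Step 1: ||f||_4 / eps = 8.09 / 38.66 = 0.20926
Step 2: Raise to power p = 4:
  (0.20926)^4 = 0.001918
Step 3: Therefore mu(|f| > 38.66) <= 0.001918


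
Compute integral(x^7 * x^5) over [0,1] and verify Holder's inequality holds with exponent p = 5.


Step 1: Exact integral of f*g = integral(x^12, 0, 1) = 1/13
     = 0.076923
Step 2: Holder bound with p=5, q=1.25:
  ||f||_p = (integral x^35 dx)^(1/5) = (1/36)^(1/5) = 0.488359
  ||g||_q = (integral x^6.25 dx)^(1/1.25) = (1/7.25)^(1/1.25) = 0.204989
Step 3: Holder bound = ||f||_p * ||g||_q = 0.488359 * 0.204989 = 0.100108
Verification: 0.076923 <= 0.100108 (Holder holds)


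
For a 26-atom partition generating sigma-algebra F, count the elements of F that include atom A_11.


Each element of F is a union of some subset S of the 26 atoms.
The element contains A_11 iff A_11 is in S.
So we count subsets S of {A_1,...,A_26} with A_11 in S: choose freely among the other 25 atoms.
Count = 2^(26-1) = 2^25 = 33554432.


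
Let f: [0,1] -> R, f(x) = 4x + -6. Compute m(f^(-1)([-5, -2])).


f^(-1)([-5, -2]) = {x : -5 <= 4x + -6 <= -2}
Solving: (-5 - -6)/4 <= x <= (-2 - -6)/4
= [0.25, 1]
Intersecting with [0,1]: [0.25, 1]
Measure = 1 - 0.25 = 0.75


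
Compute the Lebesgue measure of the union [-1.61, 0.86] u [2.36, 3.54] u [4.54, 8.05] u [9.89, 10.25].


For pairwise disjoint intervals, m(union) = sum of lengths.
= (0.86 - -1.61) + (3.54 - 2.36) + (8.05 - 4.54) + (10.25 - 9.89)
= 2.47 + 1.18 + 3.51 + 0.36
= 7.52


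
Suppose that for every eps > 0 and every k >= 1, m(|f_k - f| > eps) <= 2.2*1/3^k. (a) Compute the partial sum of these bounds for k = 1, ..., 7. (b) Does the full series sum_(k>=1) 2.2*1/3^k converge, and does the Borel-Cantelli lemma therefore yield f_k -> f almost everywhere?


Step 1: List the terms 2.2*1/3^k for k = 1 to 7:
  k=1: 0.733333
  k=2: 0.244444
  k=3: 0.081481
  k=4: 0.02716
  k=5: 0.009053
  k=6: 0.003018
  k=7: 0.001006
Step 2: Partial sum = 0.733333 + 0.244444 + 0.081481 + 0.02716 + 0.009053 + 0.003018 + 0.001006
     = 1.099497
Step 3: The full series sum_(k>=1) 2.2*1/3^k converges (geometric series with ratio 1/3 < 1; a constant multiple of a convergent series converges).
Step 4: Fix eps > 0. Since sum_k m(|f_k - f| > eps) < infinity, the Borel-Cantelli lemma gives
        m(limsup_k {|f_k - f| > eps}) = 0, i.e. for a.e. x, |f_k(x) - f(x)| <= eps for all large k.
        Applying this with eps = 1/j for j = 1, 2, ... and intersecting the countably many full-measure sets,
        for a.e. x we get limsup_k |f_k(x) - f(x)| <= 1/j for every j, hence f_k -> f almost everywhere.
Conclusion: series converges; Borel-Cantelli yields f_k -> f a.e.


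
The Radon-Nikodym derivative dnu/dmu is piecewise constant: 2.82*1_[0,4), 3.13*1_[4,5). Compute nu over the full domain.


Integrate each piece of the Radon-Nikodym derivative:
Step 1: integral_0^4 2.82 dx = 2.82*(4-0) = 2.82*4 = 11.28
Step 2: integral_4^5 3.13 dx = 3.13*(5-4) = 3.13*1 = 3.13
Total: 11.28 + 3.13 = 14.41


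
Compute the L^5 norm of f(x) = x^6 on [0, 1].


Step 1: ||f||_5 = (integral_0^1 |x^6|^5 dx)^(1/5)
     = (integral_0^1 x^30 dx)^(1/5)
Step 2: integral_0^1 x^30 dx = [x^31/(31)] from 0 to 1 = 1^31/31
     = 1/31 = 0.032258
Step 3: ||f||_5 = (0.032258)^(1/5) = 0.503185


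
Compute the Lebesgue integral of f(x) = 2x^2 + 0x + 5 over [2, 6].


The Lebesgue integral of a Riemann-integrable function agrees with the Riemann integral.
Antiderivative F(x) = (2/3)x^3 + (0/2)x^2 + 5x
F(6) = (2/3)*6^3 + (0/2)*6^2 + 5*6
     = (2/3)*216 + (0/2)*36 + 5*6
     = 144 + 0.0 + 30
     = 174
F(2) = 15.333333
Integral = F(6) - F(2) = 174 - 15.333333 = 158.666667


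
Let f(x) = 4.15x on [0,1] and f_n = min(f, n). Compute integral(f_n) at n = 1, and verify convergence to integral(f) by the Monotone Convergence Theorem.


f(x) = 4.15x on [0,1]; f_n(x) = min(4.15x, n). At n = 1:
Step 1: f(x) reaches 1 at x = 1/4.15 = 0.240964
Step 2: integral(f_1) = integral(4.15x, 0, 0.240964) + integral(1, 0.240964, 1)
       = 4.15*0.240964^2/2 + 1*(1 - 0.240964)
       = 0.120482 + 0.759036
       = 0.879518
Step 3: As n -> infinity, f_n increases to f, so by MCT integral(f_n) -> integral(f) = 4.15/2 = 2.075.
Convergence: integral(f_1) = 0.879518 -> 2.075 as n -> infinity


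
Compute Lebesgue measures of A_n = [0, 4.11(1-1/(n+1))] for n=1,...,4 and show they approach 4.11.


By continuity of measure from below: if A_n increases to A, then m(A_n) -> m(A).
Here A = [0, 4.11], so m(A) = 4.11
Step 1: a_1 = 4.11*(1 - 1/2) = 2.055, m(A_1) = 2.055
Step 2: a_2 = 4.11*(1 - 1/3) = 2.74, m(A_2) = 2.74
Step 3: a_3 = 4.11*(1 - 1/4) = 3.0825, m(A_3) = 3.0825
Step 4: a_4 = 4.11*(1 - 1/5) = 3.288, m(A_4) = 3.288
Limit: m(A_n) -> m([0,4.11]) = 4.11


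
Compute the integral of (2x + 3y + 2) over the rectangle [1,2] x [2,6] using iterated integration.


By Fubini, integrate in x first, then y.
Step 1: Fix y, integrate over x in [1,2]:
  integral(2x + 3y + 2, x=1..2)
  = 2*(2^2 - 1^2)/2 + (3y + 2)*(2 - 1)
  = 3 + (3y + 2)*1
  = 3 + 3y + 2
  = 5 + 3y
Step 2: Integrate over y in [2,6]:
  integral(5 + 3y, y=2..6)
  = 5*4 + 3*(6^2 - 2^2)/2
  = 20 + 48
  = 68


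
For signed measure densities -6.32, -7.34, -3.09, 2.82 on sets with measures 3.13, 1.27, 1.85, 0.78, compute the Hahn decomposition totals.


Step 1: Compute signed measure on each set:
  Set 1: -6.32 * 3.13 = -19.7816
  Set 2: -7.34 * 1.27 = -9.3218
  Set 3: -3.09 * 1.85 = -5.7165
  Set 4: 2.82 * 0.78 = 2.1996
Step 2: Total signed measure = (-19.7816) + (-9.3218) + (-5.7165) + (2.1996)
     = -32.6203
Step 3: Positive part mu+(X) = sum of positive contributions = 2.1996
Step 4: Negative part mu-(X) = |sum of negative contributions| = 34.8199


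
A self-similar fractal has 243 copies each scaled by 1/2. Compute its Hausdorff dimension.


For a self-similar set with N copies scaled by 1/r:
dim_H = log(N)/log(r) = log(243)/log(2)
= 5.493061/0.693147
= 7.924813


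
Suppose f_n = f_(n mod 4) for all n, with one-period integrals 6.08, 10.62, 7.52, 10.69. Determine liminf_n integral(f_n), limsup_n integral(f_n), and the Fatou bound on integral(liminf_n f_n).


The sequence (integral(f_n)) is periodic with period 4, repeating the values 6.08, 10.62, 7.52, 10.69 indefinitely.
Step 1: For a periodic sequence, every tail (a_m, a_(m+1), ...) contains all 4 period values infinitely often.
Step 2: Hence inf of every tail = min of the period values = min(6.08, 10.62, 7.52, 10.69) = 6.08.
        liminf_n integral(f_n) = sup over m of (inf of tail from m) = 6.08.
Step 3: Similarly sup of every tail = max of the period values = 10.69.
        limsup_n integral(f_n) = 10.69.
Step 4: Fatou's lemma: integral(liminf_n f_n) <= liminf_n integral(f_n) = 6.08.
        So the integral of the pointwise liminf is at most 6.08.


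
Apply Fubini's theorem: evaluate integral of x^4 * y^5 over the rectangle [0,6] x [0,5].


By Fubini's theorem, the double integral factors as a product of single integrals:
Step 1: integral_0^6 x^4 dx = [x^5/5] from 0 to 6
     = 6^5/5 = 1555.2
Step 2: integral_0^5 y^5 dy = [y^6/6] from 0 to 5
     = 5^6/6 = 2604.166667
Step 3: Double integral = 1555.2 * 2604.166667 = 4.050000e+06


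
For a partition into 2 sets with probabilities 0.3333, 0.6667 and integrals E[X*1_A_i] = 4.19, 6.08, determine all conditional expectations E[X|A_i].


For each cell A_i: E[X|A_i] = E[X*1_A_i] / P(A_i)
Step 1: E[X|A_1] = 4.19 / 0.3333 = 12.571257
Step 2: E[X|A_2] = 6.08 / 0.6667 = 9.119544
Verification: E[X] = sum E[X*1_A_i] = 4.19 + 6.08 = 10.27


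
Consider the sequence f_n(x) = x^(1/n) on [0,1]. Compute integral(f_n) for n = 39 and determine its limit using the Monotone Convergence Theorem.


At n = 39: f_39(x) = x^(1/39).
Step 1: integral(x^(1/39), 0, 1) = [x^(1/39+1) / (1/39+1)] from 0 to 1
     = 1 / (1/39 + 1) = 1 / ((39+1)/39) = 39/(39+1)
     = 39/40 = 0.975
Step 2: As n -> infinity, f_n(x) = x^(1/n) -> 1 for x in (0,1], and f_n is increasing in n.
By MCT, lim_n integral(f_n) = integral(lim_n f_n) = integral(1, 0, 1) = 1.
Step 3: Verify convergence: 39/40 = 0.975 -> 1


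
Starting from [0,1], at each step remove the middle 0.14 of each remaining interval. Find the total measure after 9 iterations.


Step 1: At each step, fraction remaining = 1 - 0.14 = 0.86
Step 2: After 9 steps, measure = (0.86)^9
Result = 0.257327


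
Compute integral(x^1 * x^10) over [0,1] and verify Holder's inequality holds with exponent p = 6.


Step 1: Exact integral of f*g = integral(x^11, 0, 1) = 1/12
     = 0.083333
Step 2: Holder bound with p=6, q=1.2:
  ||f||_p = (integral x^6 dx)^(1/6) = (1/7)^(1/6) = 0.72302
  ||g||_q = (integral x^12 dx)^(1/1.2) = (1/13)^(1/1.2) = 0.117954
Step 3: Holder bound = ||f||_p * ||g||_q = 0.72302 * 0.117954 = 0.085283
Verification: 0.083333 <= 0.085283 (Holder holds)


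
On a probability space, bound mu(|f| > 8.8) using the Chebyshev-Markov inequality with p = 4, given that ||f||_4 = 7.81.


Chebyshev/Markov inequality: mu(|f| > eps) <= (||f||_p / eps)^p
Step 1: ||f||_4 / eps = 7.81 / 8.8 = 0.8875
Step 2: Raise to power p = 4:
  (0.8875)^4 = 0.620402
Step 3: Therefore mu(|f| > 8.8) <= 0.620402


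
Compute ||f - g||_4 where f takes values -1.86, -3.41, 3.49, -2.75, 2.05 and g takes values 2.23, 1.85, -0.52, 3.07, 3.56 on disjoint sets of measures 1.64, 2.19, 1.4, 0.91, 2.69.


Step 1: Compute differences f_i - g_i:
  -1.86 - 2.23 = -4.09
  -3.41 - 1.85 = -5.26
  3.49 - -0.52 = 4.01
  -2.75 - 3.07 = -5.82
  2.05 - 3.56 = -1.51
Step 2: Compute |diff|^4 * measure for each set:
  |-4.09|^4 * 1.64 = 279.82933 * 1.64 = 458.920101
  |-5.26|^4 * 2.19 = 765.49609 * 2.19 = 1676.436437
  |4.01|^4 * 1.4 = 258.569616 * 1.4 = 361.997462
  |-5.82|^4 * 0.91 = 1147.339482 * 0.91 = 1044.078928
  |-1.51|^4 * 2.69 = 5.198856 * 2.69 = 13.984923
Step 3: Sum = 3555.417851
Step 4: ||f-g||_4 = (3555.417851)^(1/4) = 7.721873


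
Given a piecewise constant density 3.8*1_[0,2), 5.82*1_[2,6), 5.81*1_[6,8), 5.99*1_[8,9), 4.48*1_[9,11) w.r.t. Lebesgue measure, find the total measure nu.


Integrate each piece of the Radon-Nikodym derivative:
Step 1: integral_0^2 3.8 dx = 3.8*(2-0) = 3.8*2 = 7.6
Step 2: integral_2^6 5.82 dx = 5.82*(6-2) = 5.82*4 = 23.28
Step 3: integral_6^8 5.81 dx = 5.81*(8-6) = 5.81*2 = 11.62
Step 4: integral_8^9 5.99 dx = 5.99*(9-8) = 5.99*1 = 5.99
Step 5: integral_9^11 4.48 dx = 4.48*(11-9) = 4.48*2 = 8.96
Total: 7.6 + 23.28 + 11.62 + 5.99 + 8.96 = 57.45


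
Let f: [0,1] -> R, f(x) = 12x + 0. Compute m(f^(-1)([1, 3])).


f^(-1)([1, 3]) = {x : 1 <= 12x + 0 <= 3}
Solving: (1 - 0)/12 <= x <= (3 - 0)/12
= [0.083333, 0.25]
Intersecting with [0,1]: [0.083333, 0.25]
Measure = 0.25 - 0.083333 = 0.166667


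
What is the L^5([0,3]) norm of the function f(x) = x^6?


Step 1: ||f||_5 = (integral_0^3 |x^6|^5 dx)^(1/5)
     = (integral_0^3 x^30 dx)^(1/5)
Step 2: integral_0^3 x^30 dx = [x^31/(31)] from 0 to 3 = 3^31/31
     = 617673396283947/31 = 1.992495e+13
Step 3: ||f||_5 = (1.992495e+13)^(1/5) = 456.96132


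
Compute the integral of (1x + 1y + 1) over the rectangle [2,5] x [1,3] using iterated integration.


By Fubini, integrate in x first, then y.
Step 1: Fix y, integrate over x in [2,5]:
  integral(1x + 1y + 1, x=2..5)
  = 1*(5^2 - 2^2)/2 + (1y + 1)*(5 - 2)
  = 10.5 + (1y + 1)*3
  = 10.5 + 3y + 3
  = 13.5 + 3y
Step 2: Integrate over y in [1,3]:
  integral(13.5 + 3y, y=1..3)
  = 13.5*2 + 3*(3^2 - 1^2)/2
  = 27 + 12
  = 39


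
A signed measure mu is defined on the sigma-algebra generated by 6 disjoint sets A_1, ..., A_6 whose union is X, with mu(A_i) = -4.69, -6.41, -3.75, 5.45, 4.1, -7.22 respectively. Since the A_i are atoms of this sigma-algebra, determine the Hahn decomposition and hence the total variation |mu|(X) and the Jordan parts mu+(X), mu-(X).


Step 1: Every measurable set is a union of atoms (the cells / points), so a Hahn decomposition is
  obtained by grouping atoms by sign: P = union of atoms with mu > 0, N = union of the remaining atoms.
  Atoms in P (indices): 4, 5;  atoms in N (indices): 1, 2, 3, 6
  Positive values: 5.45, 4.1
  Negative values: -4.69, -6.41, -3.75, -7.22
Step 2: mu+(X) = mu(P) = sum of positive atom values = 9.55
Step 3: mu-(X) = -mu(N) = sum of |negative atom values| = 22.07
Step 4: |mu|(X) = mu+(X) + mu-(X) = 9.55 + 22.07 = 31.62


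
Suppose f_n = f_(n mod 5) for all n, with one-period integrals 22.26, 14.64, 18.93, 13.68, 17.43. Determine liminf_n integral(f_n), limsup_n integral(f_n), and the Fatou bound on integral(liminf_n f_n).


The sequence (integral(f_n)) is periodic with period 5, repeating the values 22.26, 14.64, 18.93, 13.68, 17.43 indefinitely.
Step 1: For a periodic sequence, every tail (a_m, a_(m+1), ...) contains all 5 period values infinitely often.
Step 2: Hence inf of every tail = min of the period values = min(22.26, 14.64, 18.93, 13.68, 17.43) = 13.68.
        liminf_n integral(f_n) = sup over m of (inf of tail from m) = 13.68.
Step 3: Similarly sup of every tail = max of the period values = 22.26.
        limsup_n integral(f_n) = 22.26.
Step 4: Fatou's lemma: integral(liminf_n f_n) <= liminf_n integral(f_n) = 13.68.
        So the integral of the pointwise liminf is at most 13.68.


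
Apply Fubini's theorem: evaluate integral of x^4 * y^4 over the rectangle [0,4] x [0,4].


By Fubini's theorem, the double integral factors as a product of single integrals:
Step 1: integral_0^4 x^4 dx = [x^5/5] from 0 to 4
     = 4^5/5 = 204.8
Step 2: integral_0^4 y^4 dy = [y^5/5] from 0 to 4
     = 4^5/5 = 204.8
Step 3: Double integral = 204.8 * 204.8 = 41943.04


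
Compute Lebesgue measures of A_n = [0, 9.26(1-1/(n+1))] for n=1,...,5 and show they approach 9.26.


By continuity of measure from below: if A_n increases to A, then m(A_n) -> m(A).
Here A = [0, 9.26], so m(A) = 9.26
Step 1: a_1 = 9.26*(1 - 1/2) = 4.63, m(A_1) = 4.63
Step 2: a_2 = 9.26*(1 - 1/3) = 6.1733, m(A_2) = 6.1733
Step 3: a_3 = 9.26*(1 - 1/4) = 6.945, m(A_3) = 6.945
Step 4: a_4 = 9.26*(1 - 1/5) = 7.408, m(A_4) = 7.408
Step 5: a_5 = 9.26*(1 - 1/6) = 7.7167, m(A_5) = 7.7167
Limit: m(A_n) -> m([0,9.26]) = 9.26


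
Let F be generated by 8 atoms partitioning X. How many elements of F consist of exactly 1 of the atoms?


Each element of F is a union of some subset of the 8 atoms.
Elements that are unions of exactly 1 atoms correspond to 1-element subsets of the 8 atoms.
Count = C(8, 1) = 8! / (1! * 7!) = 8.


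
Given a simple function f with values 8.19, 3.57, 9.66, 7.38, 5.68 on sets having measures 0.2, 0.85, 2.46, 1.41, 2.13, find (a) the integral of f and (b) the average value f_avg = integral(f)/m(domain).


Step 1: Integral = sum(value_i * measure_i)
= 8.19*0.2 + 3.57*0.85 + 9.66*2.46 + 7.38*1.41 + 5.68*2.13
= 1.638 + 3.0345 + 23.7636 + 10.4058 + 12.0984
= 50.9403
Step 2: Total measure of domain = 0.2 + 0.85 + 2.46 + 1.41 + 2.13 = 7.05
Step 3: Average value = 50.9403 / 7.05 = 7.225574


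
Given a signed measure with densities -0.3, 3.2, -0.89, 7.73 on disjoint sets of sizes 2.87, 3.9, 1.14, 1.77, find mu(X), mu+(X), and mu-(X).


Step 1: Compute signed measure on each set:
  Set 1: -0.3 * 2.87 = -0.861
  Set 2: 3.2 * 3.9 = 12.48
  Set 3: -0.89 * 1.14 = -1.0146
  Set 4: 7.73 * 1.77 = 13.6821
Step 2: Total signed measure = (-0.861) + (12.48) + (-1.0146) + (13.6821)
     = 24.2865
Step 3: Positive part mu+(X) = sum of positive contributions = 26.1621
Step 4: Negative part mu-(X) = |sum of negative contributions| = 1.8756


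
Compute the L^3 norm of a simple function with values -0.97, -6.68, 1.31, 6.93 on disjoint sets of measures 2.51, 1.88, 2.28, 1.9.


Step 1: Compute |f_i|^3 for each value:
  |-0.97|^3 = 0.912673
  |-6.68|^3 = 298.077632
  |1.31|^3 = 2.248091
  |6.93|^3 = 332.812557
Step 2: Multiply by measures and sum:
  0.912673 * 2.51 = 2.290809
  298.077632 * 1.88 = 560.385948
  2.248091 * 2.28 = 5.125647
  332.812557 * 1.9 = 632.343858
Sum = 2.290809 + 560.385948 + 5.125647 + 632.343858 = 1200.146263
Step 3: Take the p-th root:
||f||_3 = (1200.146263)^(1/3) = 10.627017


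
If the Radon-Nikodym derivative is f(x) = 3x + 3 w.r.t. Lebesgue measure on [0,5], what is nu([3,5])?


nu(A) = integral_A (dnu/dmu) dmu = integral_3^5 (3x + 3) dx
Step 1: Antiderivative F(x) = (3/2)x^2 + 3x
Step 2: F(5) = (3/2)*5^2 + 3*5 = 37.5 + 15 = 52.5
Step 3: F(3) = (3/2)*3^2 + 3*3 = 13.5 + 9 = 22.5
Step 4: nu([3,5]) = F(5) - F(3) = 52.5 - 22.5 = 30


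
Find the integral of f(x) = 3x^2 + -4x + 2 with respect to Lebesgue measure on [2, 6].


The Lebesgue integral of a Riemann-integrable function agrees with the Riemann integral.
Antiderivative F(x) = (3/3)x^3 + (-4/2)x^2 + 2x
F(6) = (3/3)*6^3 + (-4/2)*6^2 + 2*6
     = (3/3)*216 + (-4/2)*36 + 2*6
     = 216 + -72 + 12
     = 156
F(2) = 4
Integral = F(6) - F(2) = 156 - 4 = 152


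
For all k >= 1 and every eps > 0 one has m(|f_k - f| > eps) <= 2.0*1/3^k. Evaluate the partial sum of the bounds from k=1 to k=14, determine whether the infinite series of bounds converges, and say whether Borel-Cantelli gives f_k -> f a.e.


Step 1: List the terms 2.0*1/3^k for k = 1 to 14:
  k=1: 0.666667
  k=2: 0.222222
  k=3: 0.074074
  k=4: 0.024691
  k=5: 0.00823
  k=6: 0.002743
  k=7: 9.144947e-04
  k=8: 3.048316e-04
  k=9: 1.016105e-04
  k=10: 3.387018e-05
  k=11: 1.129006e-05
  k=12: 3.763353e-06
  k=13: 1.254451e-06
  k=14: 4.181503e-07
Step 2: Partial sum = 0.666667 + 0.222222 + 0.074074 + 0.024691 + 0.00823 + 0.002743 + 9.144947e-04 + 3.048316e-04 + 1.016105e-04 + 3.387018e-05 + 1.129006e-05 + 3.763353e-06 + 1.254451e-06 + 4.181503e-07
     = 1
Step 3: The full series sum_(k>=1) 2.0*1/3^k converges (geometric series with ratio 1/3 < 1; a constant multiple of a convergent series converges).
Step 4: Fix eps > 0. Since sum_k m(|f_k - f| > eps) < infinity, the Borel-Cantelli lemma gives
        m(limsup_k {|f_k - f| > eps}) = 0, i.e. for a.e. x, |f_k(x) - f(x)| <= eps for all large k.
        Applying this with eps = 1/j for j = 1, 2, ... and intersecting the countably many full-measure sets,
        for a.e. x we get limsup_k |f_k(x) - f(x)| <= 1/j for every j, hence f_k -> f almost everywhere.
Conclusion: series converges; Borel-Cantelli yields f_k -> f a.e.


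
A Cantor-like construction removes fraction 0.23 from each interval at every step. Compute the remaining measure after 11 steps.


Step 1: At each step, fraction remaining = 1 - 0.23 = 0.77
Step 2: After 11 steps, measure = (0.77)^11
Result = 0.056415


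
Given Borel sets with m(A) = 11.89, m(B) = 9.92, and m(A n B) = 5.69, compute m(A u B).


By inclusion-exclusion: m(A u B) = m(A) + m(B) - m(A n B)
= 11.89 + 9.92 - 5.69
= 16.12


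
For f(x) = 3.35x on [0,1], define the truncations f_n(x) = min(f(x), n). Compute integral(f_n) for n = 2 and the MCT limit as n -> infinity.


f(x) = 3.35x on [0,1]; f_n(x) = min(3.35x, n). At n = 2:
Step 1: f(x) reaches 2 at x = 2/3.35 = 0.597015
Step 2: integral(f_2) = integral(3.35x, 0, 0.597015) + integral(2, 0.597015, 1)
       = 3.35*0.597015^2/2 + 2*(1 - 0.597015)
       = 0.597015 + 0.80597
       = 1.402985
Step 3: As n -> infinity, f_n increases to f, so by MCT integral(f_n) -> integral(f) = 3.35/2 = 1.675.
Convergence: integral(f_2) = 1.402985 -> 1.675 as n -> infinity


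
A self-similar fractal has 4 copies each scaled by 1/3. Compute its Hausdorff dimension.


For a self-similar set with N copies scaled by 1/r:
dim_H = log(N)/log(r) = log(4)/log(3)
= 1.386294/1.098612
= 1.26186


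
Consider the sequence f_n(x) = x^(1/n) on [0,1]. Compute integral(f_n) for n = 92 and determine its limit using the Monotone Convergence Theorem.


At n = 92: f_92(x) = x^(1/92).
Step 1: integral(x^(1/92), 0, 1) = [x^(1/92+1) / (1/92+1)] from 0 to 1
     = 1 / (1/92 + 1) = 1 / ((92+1)/92) = 92/(92+1)
     = 92/93 = 0.989247
Step 2: As n -> infinity, f_n(x) = x^(1/n) -> 1 for x in (0,1], and f_n is increasing in n.
By MCT, lim_n integral(f_n) = integral(lim_n f_n) = integral(1, 0, 1) = 1.
Step 3: Verify convergence: 92/93 = 0.989247 -> 1
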